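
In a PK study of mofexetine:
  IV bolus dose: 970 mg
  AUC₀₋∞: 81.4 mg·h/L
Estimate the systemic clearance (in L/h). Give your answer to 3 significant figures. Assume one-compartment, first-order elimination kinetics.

11.9 L/h

CL = Dose / AUC = 970 / 81.4 = 11.92 L/h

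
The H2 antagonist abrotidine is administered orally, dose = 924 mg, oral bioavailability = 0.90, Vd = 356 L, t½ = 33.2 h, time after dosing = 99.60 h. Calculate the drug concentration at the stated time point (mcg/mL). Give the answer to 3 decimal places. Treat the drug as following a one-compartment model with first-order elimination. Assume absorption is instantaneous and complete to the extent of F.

0.292 mcg/mL

Amount reaching circulation = F × Dose = 0.90 × 924.0 = 831.6 mg
C₀ = F·Dose / Vd = 831.6 / 356 = 2.336 mg/L
k = ln2 / t½ = 0.693147 / 33.2 = 0.02088 h⁻¹
t / t½ = 99.60 / 33.2 = 3 half-lives
C = C₀ × (1/2)^3 = 2.336 × 0.1250 = 0.2920 mg/L
(0.2920 mg/L = 0.2920 mcg/mL)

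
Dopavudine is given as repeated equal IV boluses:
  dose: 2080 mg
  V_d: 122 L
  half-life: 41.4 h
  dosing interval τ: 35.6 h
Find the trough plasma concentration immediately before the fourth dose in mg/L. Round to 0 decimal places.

C₀ per dose = Dose / Vd = 2080 / 122 = 17.05 mg/L
k = ln2 / t½ = 0.693147 / 41.4 = 0.01674 h⁻¹
Fraction remaining after one interval: r = e^(−kτ) = e^(−0.01674 × 35.6) = 0.5510
Before dose 4, 3 doses have been given (aged 1τ, 2τ, 3τ).
C_trough = C₀ × (r + r² + … + r^3) = C₀ × r(1−r^3)/(1−r)
        = 17.05 × 0.5510 × (1 − 0.1673) / (1 − 0.5510) = 17.42 mg/L

17 mg/L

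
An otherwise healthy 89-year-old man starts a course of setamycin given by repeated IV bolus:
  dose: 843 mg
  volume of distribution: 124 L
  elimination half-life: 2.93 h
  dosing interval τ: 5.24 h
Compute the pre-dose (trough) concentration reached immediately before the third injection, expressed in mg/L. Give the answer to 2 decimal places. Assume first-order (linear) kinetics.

2.54 mg/L

C₀ per dose = Dose / Vd = 843 / 124 = 6.798 mg/L
k = ln2 / t½ = 0.693147 / 2.93 = 0.2366 h⁻¹
Fraction remaining after one interval: r = e^(−kτ) = e^(−0.2366 × 5.24) = 0.2894
Before dose 3, 2 doses have been given (aged 1τ, 2τ).
C_trough = C₀ × (r + r²) = 6.798 × (0.2894 + 0.08375) = 2.537 mg/L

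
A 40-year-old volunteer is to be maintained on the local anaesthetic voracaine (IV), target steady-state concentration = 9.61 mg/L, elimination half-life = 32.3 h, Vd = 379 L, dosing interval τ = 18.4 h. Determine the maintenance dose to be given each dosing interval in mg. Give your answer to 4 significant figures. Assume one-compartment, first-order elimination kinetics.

k = ln2 / t½ = 0.693147 / 32.3 = 0.02146 h⁻¹
CL = k × Vd = 0.02146 × 379 = 8.133 L/h
At steady state, Dose/τ = Css × CL.
Dose = Css × CL × τ = 9.61 × 8.133 × 18.4 = 1438 mg

1438 mg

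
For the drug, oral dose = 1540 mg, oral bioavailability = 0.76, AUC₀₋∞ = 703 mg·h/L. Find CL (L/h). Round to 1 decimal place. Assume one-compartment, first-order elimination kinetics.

1.7 L/h

CL = F·Dose / AUC = 0.76 × 1540 / 703 = 1.665 L/h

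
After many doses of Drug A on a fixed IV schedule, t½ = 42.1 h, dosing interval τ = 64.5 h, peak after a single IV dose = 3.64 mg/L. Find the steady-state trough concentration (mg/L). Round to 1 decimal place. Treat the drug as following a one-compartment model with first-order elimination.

1.9 mg/L

k = ln2 / t½ = 0.693147 / 42.1 = 0.01646 h⁻¹
e^(−kτ) = e^(−0.01646 × 64.5) = 0.3459
Accumulation ratio R = 1 / (1 − e^(−kτ)) = 1 / (1 − 0.3459) = 1.529
Steady-state trough = C₀ × R × e^(−kτ) = 3.64 × 1.529 × 0.3459 = 1.925 mg/L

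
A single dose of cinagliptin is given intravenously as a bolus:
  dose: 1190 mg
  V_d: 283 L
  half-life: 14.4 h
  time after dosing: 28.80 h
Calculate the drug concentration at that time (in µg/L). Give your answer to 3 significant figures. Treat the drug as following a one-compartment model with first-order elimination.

1050 µg/L

C₀ = Dose / Vd = 1190 / 283 = 4.205 mg/L
k = ln2 / t½ = 0.693147 / 14.4 = 0.04814 h⁻¹
t / t½ = 28.80 / 14.4 = 2 half-lives
C = C₀ × (1/2)^2 = 4.205 × 0.2500 = 1.051 mg/L
Convert: 1.051 mg/L × 1000 = 1051 µg/L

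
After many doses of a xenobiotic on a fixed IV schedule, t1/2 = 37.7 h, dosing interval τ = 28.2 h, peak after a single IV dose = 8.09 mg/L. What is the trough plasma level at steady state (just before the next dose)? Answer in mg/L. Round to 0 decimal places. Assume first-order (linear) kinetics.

k = ln2 / t½ = 0.693147 / 37.7 = 0.01839 h⁻¹
e^(−kτ) = e^(−0.01839 × 28.2) = 0.5954
Accumulation ratio R = 1 / (1 − e^(−kτ)) = 1 / (1 − 0.5954) = 2.472
Steady-state trough = C₀ × R × e^(−kτ) = 8.09 × 2.472 × 0.5954 = 11.91 mg/L

12 mg/L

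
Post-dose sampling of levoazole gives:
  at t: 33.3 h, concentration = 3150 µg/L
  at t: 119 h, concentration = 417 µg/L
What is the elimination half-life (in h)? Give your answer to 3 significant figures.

k = ln(C₁/C₂) / (t₂ − t₁) = ln(3150/417) / (119 − 33.3)
  = 2.022 / 85.70 = 0.02359 h⁻¹
t½ = ln2 / k = 0.693147 / 0.02359 = 29.38 h

29.4 h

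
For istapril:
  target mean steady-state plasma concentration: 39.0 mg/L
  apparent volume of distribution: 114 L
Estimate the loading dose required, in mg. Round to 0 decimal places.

4446 mg

LD = Css × Vd = 39.0 × 114 = 4446 mg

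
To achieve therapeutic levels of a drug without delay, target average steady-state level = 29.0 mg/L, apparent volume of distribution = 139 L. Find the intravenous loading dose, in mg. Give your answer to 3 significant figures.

4030 mg

LD = Css × Vd = 29.0 × 139 = 4031 mg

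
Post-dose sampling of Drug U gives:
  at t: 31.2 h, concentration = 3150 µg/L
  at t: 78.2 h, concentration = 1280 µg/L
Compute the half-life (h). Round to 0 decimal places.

k = ln(C₁/C₂) / (t₂ − t₁) = ln(3150/1280) / (78.2 − 31.2)
  = 0.9005 / 47.00 = 0.01916 h⁻¹
t½ = ln2 / k = 0.693147 / 0.01916 = 36.18 h

36 h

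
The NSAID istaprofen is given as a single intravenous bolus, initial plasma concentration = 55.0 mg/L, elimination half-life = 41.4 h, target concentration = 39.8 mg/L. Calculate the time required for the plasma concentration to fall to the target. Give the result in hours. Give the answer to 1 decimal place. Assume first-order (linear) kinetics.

k = ln2 / t½ = 0.693147 / 41.4 = 0.01674 h⁻¹
t = ln(C₀ / C) / k = ln(55.00 / 39.8) / 0.01674
  = ln(1.382) / 0.01674 = 0.3235 / 0.01674 = 19.32 h

19.3 h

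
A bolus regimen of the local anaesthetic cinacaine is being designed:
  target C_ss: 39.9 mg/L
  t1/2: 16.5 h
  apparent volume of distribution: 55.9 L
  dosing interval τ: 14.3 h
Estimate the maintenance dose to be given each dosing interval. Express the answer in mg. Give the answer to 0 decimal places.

1340 mg

k = ln2 / t½ = 0.693147 / 16.5 = 0.04201 h⁻¹
CL = k × Vd = 0.04201 × 55.9 = 2.348 L/h
At steady state, Dose/τ = Css × CL.
Dose = Css × CL × τ = 39.9 × 2.348 × 14.3 = 1340 mg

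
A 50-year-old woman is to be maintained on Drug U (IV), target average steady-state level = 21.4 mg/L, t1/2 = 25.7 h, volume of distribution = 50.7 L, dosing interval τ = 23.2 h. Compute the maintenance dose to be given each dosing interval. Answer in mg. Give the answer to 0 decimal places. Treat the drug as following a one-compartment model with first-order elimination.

k = ln2 / t½ = 0.693147 / 25.7 = 0.02697 h⁻¹
CL = k × Vd = 0.02697 × 50.7 = 1.367 L/h
At steady state, Dose/τ = Css × CL.
Dose = Css × CL × τ = 21.4 × 1.367 × 23.2 = 678.7 mg

679 mg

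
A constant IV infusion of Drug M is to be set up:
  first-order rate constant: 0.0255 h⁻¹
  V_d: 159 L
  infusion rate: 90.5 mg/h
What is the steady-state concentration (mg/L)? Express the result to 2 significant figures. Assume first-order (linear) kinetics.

22 mg/L

CL = k × Vd = 0.02550 × 159 = 4.055 L/h
At steady state Css = R₀ / CL = 90.5 / 4.055 = 22.32 mg/L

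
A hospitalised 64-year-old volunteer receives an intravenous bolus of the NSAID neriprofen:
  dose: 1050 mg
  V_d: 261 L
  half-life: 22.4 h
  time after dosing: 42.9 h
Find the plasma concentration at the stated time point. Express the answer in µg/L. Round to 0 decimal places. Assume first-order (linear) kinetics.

1067 µg/L

C₀ = Dose / Vd = 1050 / 261 = 4.023 mg/L
k = ln2 / t½ = 0.693147 / 22.4 = 0.03094 h⁻¹
C = C₀ · e^(−k·t) = 4.023 × e^(−0.03094 × 42.9)
  = 4.023 × 0.2652 = 1.067 mg/L
Convert: 1.067 mg/L × 1000 = 1067 µg/L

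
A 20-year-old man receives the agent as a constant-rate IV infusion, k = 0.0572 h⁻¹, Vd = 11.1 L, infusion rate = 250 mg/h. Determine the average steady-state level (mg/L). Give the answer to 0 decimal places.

394 mg/L

CL = k × Vd = 0.05720 × 11.1 = 0.6349 L/h
At steady state Css = R₀ / CL = 250 / 0.6349 = 393.8 mg/L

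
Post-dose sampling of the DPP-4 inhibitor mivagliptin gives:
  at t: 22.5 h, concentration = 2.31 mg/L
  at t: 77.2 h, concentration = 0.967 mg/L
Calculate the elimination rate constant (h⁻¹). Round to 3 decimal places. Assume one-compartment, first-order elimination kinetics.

0.016 h⁻¹

k = ln(C₁/C₂) / (t₂ − t₁) = ln(2.31/0.967) / (77.2 − 22.5)
  = 0.8708 / 54.70 = 0.01592 h⁻¹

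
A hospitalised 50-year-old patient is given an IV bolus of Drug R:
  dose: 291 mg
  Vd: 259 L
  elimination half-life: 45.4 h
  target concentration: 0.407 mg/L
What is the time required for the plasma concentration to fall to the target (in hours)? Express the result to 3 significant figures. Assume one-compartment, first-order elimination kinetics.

C₀ = Dose / Vd = 291.0 / 259 = 1.124 mg/L
k = ln2 / t½ = 0.693147 / 45.4 = 0.01527 h⁻¹
t = ln(C₀ / C) / k = ln(1.124 / 0.407) / 0.01527
  = ln(2.762) / 0.01527 = 1.016 / 0.01527 = 66.54 h

66.5 h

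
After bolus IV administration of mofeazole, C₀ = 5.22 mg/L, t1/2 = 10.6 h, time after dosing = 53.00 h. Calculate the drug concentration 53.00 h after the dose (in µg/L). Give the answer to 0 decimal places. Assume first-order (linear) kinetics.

k = ln2 / t½ = 0.693147 / 10.6 = 0.06539 h⁻¹
t / t½ = 53.00 / 10.6 = 5 half-lives
C = C₀ × (1/2)^5 = 5.220 × 0.03125 = 0.1631 mg/L
Convert: 0.1631 mg/L × 1000 = 163.1 µg/L

163 µg/L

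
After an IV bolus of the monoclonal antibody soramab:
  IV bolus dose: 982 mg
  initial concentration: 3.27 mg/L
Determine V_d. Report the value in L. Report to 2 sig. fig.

300 L

Vd = Dose / C₀ = 982.0 / 3.27 = 300.3 L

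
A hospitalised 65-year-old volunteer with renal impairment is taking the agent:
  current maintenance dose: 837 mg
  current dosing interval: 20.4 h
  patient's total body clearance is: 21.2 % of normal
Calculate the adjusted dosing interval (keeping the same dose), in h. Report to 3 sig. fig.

96.2 h

To keep the same average steady-state level, dosing rate must scale with clearance.
CL ratio = 21.2 / 100 = 0.2120
New interval (same dose) = 20.4 / 0.2120 = 96.23 h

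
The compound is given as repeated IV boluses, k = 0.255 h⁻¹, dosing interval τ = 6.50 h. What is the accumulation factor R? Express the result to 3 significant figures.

e^(−kτ) = e^(−0.2550 × 6.50) = 0.1906
Accumulation ratio R = 1 / (1 − e^(−kτ)) = 1 / (1 − 0.1906) = 1.235

1.24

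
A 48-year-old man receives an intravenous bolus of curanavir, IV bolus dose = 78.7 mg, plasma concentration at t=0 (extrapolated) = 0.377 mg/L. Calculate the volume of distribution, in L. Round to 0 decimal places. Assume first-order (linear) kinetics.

Vd = Dose / C₀ = 78.70 / 0.377 = 208.8 L

209 L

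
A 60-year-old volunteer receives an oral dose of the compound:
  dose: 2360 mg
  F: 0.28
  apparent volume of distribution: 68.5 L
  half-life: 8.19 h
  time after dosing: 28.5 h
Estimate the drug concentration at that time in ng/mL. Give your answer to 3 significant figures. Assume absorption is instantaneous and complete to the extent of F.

Amount reaching circulation = F × Dose = 0.28 × 2360 = 660.8 mg
C₀ = F·Dose / Vd = 660.8 / 68.5 = 9.647 mg/L
k = ln2 / t½ = 0.693147 / 8.19 = 0.08463 h⁻¹
C = C₀ · e^(−k·t) = 9.647 × e^(−0.08463 × 28.5)
  = 9.647 × 0.08964 = 0.8648 mg/L
Convert: 0.8648 mg/L × 1000 = 864.8 ng/mL

865 ng/mL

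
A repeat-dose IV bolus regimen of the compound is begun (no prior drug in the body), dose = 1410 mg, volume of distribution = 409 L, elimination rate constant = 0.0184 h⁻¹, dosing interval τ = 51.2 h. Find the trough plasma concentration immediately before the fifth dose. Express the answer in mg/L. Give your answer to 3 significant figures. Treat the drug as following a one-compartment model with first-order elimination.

2.15 mg/L

C₀ per dose = Dose / Vd = 1410 / 409 = 3.447 mg/L
Fraction remaining after one interval: r = e^(−kτ) = e^(−0.01840 × 51.2) = 0.3898
Before dose 5, 4 doses have been given (aged 1τ, 2τ, 3τ, 4τ).
C_trough = C₀ × (r + r² + … + r^4) = C₀ × r(1−r^4)/(1−r)
        = 3.447 × 0.3898 × (1 − 0.02309) / (1 − 0.3898) = 2.151 mg/L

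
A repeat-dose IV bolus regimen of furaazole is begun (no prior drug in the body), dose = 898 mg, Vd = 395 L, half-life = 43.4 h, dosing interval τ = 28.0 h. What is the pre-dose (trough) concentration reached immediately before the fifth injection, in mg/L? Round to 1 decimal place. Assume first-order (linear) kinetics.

C₀ per dose = Dose / Vd = 898 / 395 = 2.273 mg/L
k = ln2 / t½ = 0.693147 / 43.4 = 0.01597 h⁻¹
Fraction remaining after one interval: r = e^(−kτ) = e^(−0.01597 × 28.0) = 0.6394
Before dose 5, 4 doses have been given (aged 1τ, 2τ, 3τ, 4τ).
C_trough = C₀ × (r + r² + … + r^4) = C₀ × r(1−r^4)/(1−r)
        = 2.273 × 0.6394 × (1 − 0.1671) / (1 − 0.6394) = 3.357 mg/L

3.4 mg/L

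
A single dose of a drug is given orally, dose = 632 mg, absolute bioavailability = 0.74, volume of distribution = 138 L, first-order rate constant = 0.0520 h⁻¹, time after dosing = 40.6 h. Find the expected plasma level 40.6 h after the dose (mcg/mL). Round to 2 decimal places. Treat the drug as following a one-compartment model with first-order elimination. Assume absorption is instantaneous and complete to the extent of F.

0.41 mcg/mL

Amount reaching circulation = F × Dose = 0.74 × 632.0 = 467.7 mg
C₀ = F·Dose / Vd = 467.7 / 138 = 3.389 mg/L
C = C₀ · e^(−k·t) = 3.389 × e^(−0.05200 × 40.6)
  = 3.389 × 0.1211 = 0.4104 mg/L
(0.4104 mg/L = 0.4104 mcg/mL)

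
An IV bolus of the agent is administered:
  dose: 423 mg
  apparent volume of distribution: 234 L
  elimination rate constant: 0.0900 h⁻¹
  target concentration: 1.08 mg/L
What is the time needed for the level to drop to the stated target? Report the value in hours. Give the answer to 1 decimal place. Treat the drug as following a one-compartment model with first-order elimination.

5.7 h

C₀ = Dose / Vd = 423.0 / 234 = 1.808 mg/L
t = ln(C₀ / C) / k = ln(1.808 / 1.08) / 0.09000
  = ln(1.674) / 0.09000 = 0.5152 / 0.09000 = 5.724 h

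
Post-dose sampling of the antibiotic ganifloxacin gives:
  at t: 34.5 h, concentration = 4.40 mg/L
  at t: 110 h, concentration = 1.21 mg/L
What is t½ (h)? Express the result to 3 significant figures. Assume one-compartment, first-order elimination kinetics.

40.5 h

k = ln(C₁/C₂) / (t₂ − t₁) = ln(4.40/1.21) / (110 − 34.5)
  = 1.291 / 75.50 = 0.01710 h⁻¹
t½ = ln2 / k = 0.693147 / 0.01710 = 40.53 h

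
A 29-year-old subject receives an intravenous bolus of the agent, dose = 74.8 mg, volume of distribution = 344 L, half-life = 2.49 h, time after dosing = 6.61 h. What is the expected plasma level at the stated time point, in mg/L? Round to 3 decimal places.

0.035 mg/L

C₀ = Dose / Vd = 74.80 / 344 = 0.2174 mg/L
k = ln2 / t½ = 0.693147 / 2.49 = 0.2784 h⁻¹
C = C₀ · e^(−k·t) = 0.2174 × e^(−0.2784 × 6.61)
  = 0.2174 × 0.1588 = 0.03452 mg/L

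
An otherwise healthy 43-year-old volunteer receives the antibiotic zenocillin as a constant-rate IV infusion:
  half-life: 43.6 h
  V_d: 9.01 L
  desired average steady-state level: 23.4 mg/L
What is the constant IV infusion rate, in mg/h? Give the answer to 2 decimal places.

3.35 mg/h

k = ln2 / t½ = 0.693147 / 43.6 = 0.01590 h⁻¹
CL = k × Vd = 0.01590 × 9.01 = 0.1433 L/h
At steady state, infusion rate R₀ = Css × CL = 23.4 × 0.1433 = 3.353 mg/h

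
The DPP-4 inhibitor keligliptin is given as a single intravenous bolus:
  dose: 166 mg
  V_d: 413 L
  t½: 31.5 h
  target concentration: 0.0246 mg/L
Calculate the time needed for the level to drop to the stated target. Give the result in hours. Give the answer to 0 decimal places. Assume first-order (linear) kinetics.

C₀ = Dose / Vd = 166.0 / 413 = 0.4019 mg/L
k = ln2 / t½ = 0.693147 / 31.5 = 0.02200 h⁻¹
t = ln(C₀ / C) / k = ln(0.4019 / 0.0246) / 0.02200
  = ln(16.34) / 0.02200 = 2.794 / 0.02200 = 127.0 h

127 h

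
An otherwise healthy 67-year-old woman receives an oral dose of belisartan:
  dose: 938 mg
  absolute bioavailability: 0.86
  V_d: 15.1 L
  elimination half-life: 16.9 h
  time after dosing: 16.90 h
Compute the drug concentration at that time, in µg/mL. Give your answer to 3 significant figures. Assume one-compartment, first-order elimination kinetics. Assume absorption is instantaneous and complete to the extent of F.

Amount reaching circulation = F × Dose = 0.86 × 938.0 = 806.7 mg
C₀ = F·Dose / Vd = 806.7 / 15.1 = 53.42 mg/L
k = ln2 / t½ = 0.693147 / 16.9 = 0.04101 h⁻¹
t / t½ = 16.90 / 16.9 = 1 half-lives
C = C₀ × (1/2)^1 = 53.42 × 0.5000 = 26.71 mg/L
(26.71 mg/L = 26.71 µg/mL)

26.7 µg/mL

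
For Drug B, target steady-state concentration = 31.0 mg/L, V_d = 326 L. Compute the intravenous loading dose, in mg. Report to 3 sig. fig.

LD = Css × Vd = 31.0 × 326 = 10110 mg

10100 mg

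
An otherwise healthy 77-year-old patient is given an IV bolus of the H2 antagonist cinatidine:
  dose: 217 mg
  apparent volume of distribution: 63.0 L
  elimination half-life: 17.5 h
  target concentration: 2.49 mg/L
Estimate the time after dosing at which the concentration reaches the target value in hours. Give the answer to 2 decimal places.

C₀ = Dose / Vd = 217.0 / 63.0 = 3.444 mg/L
k = ln2 / t½ = 0.693147 / 17.5 = 0.03961 h⁻¹
t = ln(C₀ / C) / k = ln(3.444 / 2.49) / 0.03961
  = ln(1.383) / 0.03961 = 0.3243 / 0.03961 = 8.187 h

8.19 h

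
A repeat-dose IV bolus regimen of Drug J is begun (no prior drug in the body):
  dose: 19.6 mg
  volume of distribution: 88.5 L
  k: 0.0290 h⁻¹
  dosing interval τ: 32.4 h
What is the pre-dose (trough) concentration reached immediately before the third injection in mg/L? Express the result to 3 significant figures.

0.120 mg/L

C₀ per dose = Dose / Vd = 19.6 / 88.5 = 0.2215 mg/L
Fraction remaining after one interval: r = e^(−kτ) = e^(−0.02900 × 32.4) = 0.3908
Before dose 3, 2 doses have been given (aged 1τ, 2τ).
C_trough = C₀ × (r + r²) = 0.2215 × (0.3908 + 0.1527) = 0.1204 mg/L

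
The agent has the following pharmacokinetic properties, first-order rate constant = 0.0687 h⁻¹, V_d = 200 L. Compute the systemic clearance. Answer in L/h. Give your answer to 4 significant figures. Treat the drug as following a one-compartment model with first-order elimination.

13.74 L/h

CL = k × Vd = 0.0687 × 200 = 13.74 L/h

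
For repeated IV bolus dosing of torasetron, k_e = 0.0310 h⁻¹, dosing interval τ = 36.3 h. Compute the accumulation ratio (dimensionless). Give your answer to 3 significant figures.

1.48

e^(−kτ) = e^(−0.03100 × 36.3) = 0.3246
Accumulation ratio R = 1 / (1 − e^(−kτ)) = 1 / (1 − 0.3246) = 1.481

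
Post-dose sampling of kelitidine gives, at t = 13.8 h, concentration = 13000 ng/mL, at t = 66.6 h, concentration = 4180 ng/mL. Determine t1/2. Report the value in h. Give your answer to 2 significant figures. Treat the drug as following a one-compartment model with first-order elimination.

32 h

k = ln(C₁/C₂) / (t₂ − t₁) = ln(13000/4180) / (66.6 − 13.8)
  = 1.135 / 52.80 = 0.02150 h⁻¹
t½ = ln2 / k = 0.693147 / 0.02150 = 32.24 h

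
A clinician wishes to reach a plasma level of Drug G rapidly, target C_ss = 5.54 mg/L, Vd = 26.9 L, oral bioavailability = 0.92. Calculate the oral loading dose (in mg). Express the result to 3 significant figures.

LD = Css × Vd / F = 5.54 × 26.9 / 0.92 = 162.0 mg

162 mg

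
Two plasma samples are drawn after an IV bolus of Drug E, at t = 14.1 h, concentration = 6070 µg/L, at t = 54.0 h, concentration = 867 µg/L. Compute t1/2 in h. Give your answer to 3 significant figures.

14.2 h

k = ln(C₁/C₂) / (t₂ − t₁) = ln(6070/867) / (54.0 − 14.1)
  = 1.946 / 39.90 = 0.04877 h⁻¹
t½ = ln2 / k = 0.693147 / 0.04877 = 14.21 h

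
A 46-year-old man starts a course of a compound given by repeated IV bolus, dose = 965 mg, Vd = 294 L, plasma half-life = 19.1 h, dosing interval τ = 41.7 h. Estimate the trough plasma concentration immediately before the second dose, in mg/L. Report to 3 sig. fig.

C₀ per dose = Dose / Vd = 965 / 294 = 3.282 mg/L
k = ln2 / t½ = 0.693147 / 19.1 = 0.03629 h⁻¹
Fraction remaining after one interval: r = e^(−kτ) = e^(−0.03629 × 41.7) = 0.2202
Before dose 2, 1 dose has been given (aged 1τ).
C_trough = C₀ × r = 3.282 × 0.2202 = 0.7227 mg/L

0.723 mg/L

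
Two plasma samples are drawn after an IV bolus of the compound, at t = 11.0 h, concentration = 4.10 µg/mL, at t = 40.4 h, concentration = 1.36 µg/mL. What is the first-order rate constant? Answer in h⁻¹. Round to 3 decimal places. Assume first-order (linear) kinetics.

k = ln(C₁/C₂) / (t₂ − t₁) = ln(4.10/1.36) / (40.4 − 11.0)
  = 1.104 / 29.40 = 0.03755 h⁻¹

0.038 h⁻¹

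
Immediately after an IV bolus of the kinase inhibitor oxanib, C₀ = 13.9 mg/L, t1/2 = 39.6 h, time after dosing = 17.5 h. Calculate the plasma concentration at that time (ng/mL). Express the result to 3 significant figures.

10200 ng/mL

k = ln2 / t½ = 0.693147 / 39.6 = 0.01750 h⁻¹
C = C₀ · e^(−k·t) = 13.90 × e^(−0.01750 × 17.5)
  = 13.90 × 0.7362 = 10.23 mg/L
Convert: 10.23 mg/L × 1000 = 10230 ng/mL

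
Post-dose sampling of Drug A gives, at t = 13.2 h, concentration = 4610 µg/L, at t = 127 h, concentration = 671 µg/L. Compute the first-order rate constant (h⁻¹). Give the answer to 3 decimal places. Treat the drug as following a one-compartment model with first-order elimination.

0.017 h⁻¹

k = ln(C₁/C₂) / (t₂ − t₁) = ln(4610/671) / (127 − 13.2)
  = 1.927 / 113.8 = 0.01693 h⁻¹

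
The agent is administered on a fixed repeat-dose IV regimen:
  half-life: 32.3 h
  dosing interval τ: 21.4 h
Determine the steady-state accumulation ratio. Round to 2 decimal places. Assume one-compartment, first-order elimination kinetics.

2.72

k = ln2 / t½ = 0.693147 / 32.3 = 0.02146 h⁻¹
e^(−kτ) = e^(−0.02146 × 21.4) = 0.6318
Accumulation ratio R = 1 / (1 − e^(−kτ)) = 1 / (1 − 0.6318) = 2.716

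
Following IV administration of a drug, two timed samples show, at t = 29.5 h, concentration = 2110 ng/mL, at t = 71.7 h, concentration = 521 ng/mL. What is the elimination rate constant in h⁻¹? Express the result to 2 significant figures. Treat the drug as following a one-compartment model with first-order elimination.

0.033 h⁻¹

k = ln(C₁/C₂) / (t₂ − t₁) = ln(2110/521) / (71.7 − 29.5)
  = 1.399 / 42.20 = 0.03315 h⁻¹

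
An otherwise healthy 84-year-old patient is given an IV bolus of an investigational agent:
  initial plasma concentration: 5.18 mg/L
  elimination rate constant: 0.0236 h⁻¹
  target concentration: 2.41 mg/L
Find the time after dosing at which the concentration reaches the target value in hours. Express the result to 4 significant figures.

t = ln(C₀ / C) / k = ln(5.180 / 2.41) / 0.02360
  = ln(2.149) / 0.02360 = 0.7650 / 0.02360 = 32.42 h

32.42 h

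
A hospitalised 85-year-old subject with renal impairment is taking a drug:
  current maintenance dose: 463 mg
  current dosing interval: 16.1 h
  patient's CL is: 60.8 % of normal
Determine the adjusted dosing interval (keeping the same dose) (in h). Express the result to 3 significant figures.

To keep the same average steady-state level, dosing rate must scale with clearance.
CL ratio = 60.8 / 100 = 0.6080
New interval (same dose) = 16.1 / 0.6080 = 26.48 h

26.5 h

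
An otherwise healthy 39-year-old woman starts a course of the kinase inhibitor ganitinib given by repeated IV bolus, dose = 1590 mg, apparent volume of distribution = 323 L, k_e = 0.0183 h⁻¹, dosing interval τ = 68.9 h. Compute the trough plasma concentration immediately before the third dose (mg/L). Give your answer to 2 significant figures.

1.8 mg/L

C₀ per dose = Dose / Vd = 1590 / 323 = 4.923 mg/L
Fraction remaining after one interval: r = e^(−kτ) = e^(−0.01830 × 68.9) = 0.2834
Before dose 3, 2 doses have been given (aged 1τ, 2τ).
C_trough = C₀ × (r + r²) = 4.923 × (0.2834 + 0.08032) = 1.791 mg/L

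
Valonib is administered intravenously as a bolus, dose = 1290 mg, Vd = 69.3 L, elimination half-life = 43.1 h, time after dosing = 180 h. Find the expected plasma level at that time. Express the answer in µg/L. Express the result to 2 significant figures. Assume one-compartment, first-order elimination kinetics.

C₀ = Dose / Vd = 1290 / 69.3 = 18.61 mg/L
k = ln2 / t½ = 0.693147 / 43.1 = 0.01608 h⁻¹
C = C₀ · e^(−k·t) = 18.61 × e^(−0.01608 × 180)
  = 18.61 × 0.05533 = 1.030 mg/L
Convert: 1.030 mg/L × 1000 = 1030 µg/L

1000 µg/L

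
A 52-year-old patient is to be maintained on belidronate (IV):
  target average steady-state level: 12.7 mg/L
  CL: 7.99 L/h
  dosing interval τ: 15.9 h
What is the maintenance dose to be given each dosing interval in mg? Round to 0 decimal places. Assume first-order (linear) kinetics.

At steady state, Dose/τ = Css × CL.
Dose = Css × CL × τ = 12.7 × 7.990 × 15.9 = 1613 mg

1613 mg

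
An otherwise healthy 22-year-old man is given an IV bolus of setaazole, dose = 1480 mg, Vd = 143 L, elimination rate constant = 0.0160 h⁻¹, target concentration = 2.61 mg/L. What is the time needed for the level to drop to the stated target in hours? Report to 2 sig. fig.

C₀ = Dose / Vd = 1480 / 143 = 10.35 mg/L
t = ln(C₀ / C) / k = ln(10.35 / 2.61) / 0.01600
  = ln(3.966) / 0.01600 = 1.378 / 0.01600 = 86.13 h

86 h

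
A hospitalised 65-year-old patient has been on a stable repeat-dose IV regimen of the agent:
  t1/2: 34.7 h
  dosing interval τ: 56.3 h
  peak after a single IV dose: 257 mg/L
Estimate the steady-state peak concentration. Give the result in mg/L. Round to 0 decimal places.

381 mg/L

k = ln2 / t½ = 0.693147 / 34.7 = 0.01998 h⁻¹
e^(−kτ) = e^(−0.01998 × 56.3) = 0.3247
Accumulation ratio R = 1 / (1 − e^(−kτ)) = 1 / (1 − 0.3247) = 1.481
Steady-state peak = C₀ × R = 257 × 1.481 = 380.6 mg/L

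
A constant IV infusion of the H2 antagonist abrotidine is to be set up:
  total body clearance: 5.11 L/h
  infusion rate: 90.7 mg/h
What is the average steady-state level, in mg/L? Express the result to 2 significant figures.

18 mg/L

At steady state Css = R₀ / CL = 90.7 / 5.110 = 17.75 mg/L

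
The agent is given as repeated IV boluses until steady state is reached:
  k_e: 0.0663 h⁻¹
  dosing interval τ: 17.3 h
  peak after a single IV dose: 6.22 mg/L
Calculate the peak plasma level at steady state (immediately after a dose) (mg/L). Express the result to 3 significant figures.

9.11 mg/L

e^(−kτ) = e^(−0.06630 × 17.3) = 0.3176
Accumulation ratio R = 1 / (1 − e^(−kτ)) = 1 / (1 − 0.3176) = 1.465
Steady-state peak = C₀ × R = 6.22 × 1.465 = 9.112 mg/L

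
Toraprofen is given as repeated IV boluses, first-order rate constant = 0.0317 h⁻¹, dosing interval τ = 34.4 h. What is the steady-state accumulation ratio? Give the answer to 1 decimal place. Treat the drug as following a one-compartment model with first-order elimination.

e^(−kτ) = e^(−0.03170 × 34.4) = 0.3361
Accumulation ratio R = 1 / (1 − e^(−kτ)) = 1 / (1 − 0.3361) = 1.506

1.5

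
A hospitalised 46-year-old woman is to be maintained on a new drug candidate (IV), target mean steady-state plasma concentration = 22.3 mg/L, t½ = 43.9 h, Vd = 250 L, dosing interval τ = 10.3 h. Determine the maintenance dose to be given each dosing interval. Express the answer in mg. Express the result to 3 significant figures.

907 mg

k = ln2 / t½ = 0.693147 / 43.9 = 0.01579 h⁻¹
CL = k × Vd = 0.01579 × 250 = 3.948 L/h
At steady state, Dose/τ = Css × CL.
Dose = Css × CL × τ = 22.3 × 3.948 × 10.3 = 906.8 mg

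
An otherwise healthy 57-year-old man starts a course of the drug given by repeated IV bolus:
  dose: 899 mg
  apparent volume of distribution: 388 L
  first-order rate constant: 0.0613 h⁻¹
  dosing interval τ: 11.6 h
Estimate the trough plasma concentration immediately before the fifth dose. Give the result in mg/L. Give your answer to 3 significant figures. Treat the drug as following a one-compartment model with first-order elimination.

C₀ per dose = Dose / Vd = 899 / 388 = 2.317 mg/L
Fraction remaining after one interval: r = e^(−kτ) = e^(−0.06130 × 11.6) = 0.4911
Before dose 5, 4 doses have been given (aged 1τ, 2τ, 3τ, 4τ).
C_trough = C₀ × (r + r² + … + r^4) = C₀ × r(1−r^4)/(1−r)
        = 2.317 × 0.4911 × (1 − 0.05817) / (1 − 0.4911) = 2.106 mg/L

2.11 mg/L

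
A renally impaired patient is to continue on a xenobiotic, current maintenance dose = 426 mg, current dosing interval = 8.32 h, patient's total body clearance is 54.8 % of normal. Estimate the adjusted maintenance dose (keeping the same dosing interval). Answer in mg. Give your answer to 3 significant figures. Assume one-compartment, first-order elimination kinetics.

233 mg

To keep the same average steady-state level, dosing rate must scale with clearance.
CL ratio = 54.8 / 100 = 0.5480
New dose (same interval) = 426 × 0.5480 = 233.4 mg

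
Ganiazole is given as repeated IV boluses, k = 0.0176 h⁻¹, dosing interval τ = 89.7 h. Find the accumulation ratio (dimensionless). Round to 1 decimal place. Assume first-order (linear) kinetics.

1.3

e^(−kτ) = e^(−0.01760 × 89.7) = 0.2062
Accumulation ratio R = 1 / (1 − e^(−kτ)) = 1 / (1 − 0.2062) = 1.260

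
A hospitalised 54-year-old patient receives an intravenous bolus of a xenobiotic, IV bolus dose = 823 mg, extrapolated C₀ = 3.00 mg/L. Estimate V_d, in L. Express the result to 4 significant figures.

274.3 L

Vd = Dose / C₀ = 823.0 / 3.00 = 274.3 L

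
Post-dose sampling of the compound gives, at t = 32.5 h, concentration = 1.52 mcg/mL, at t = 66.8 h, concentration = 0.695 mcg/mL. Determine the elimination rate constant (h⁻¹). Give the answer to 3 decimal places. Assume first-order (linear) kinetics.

0.023 h⁻¹

k = ln(C₁/C₂) / (t₂ − t₁) = ln(1.52/0.695) / (66.8 − 32.5)
  = 0.7826 / 34.30 = 0.02282 h⁻¹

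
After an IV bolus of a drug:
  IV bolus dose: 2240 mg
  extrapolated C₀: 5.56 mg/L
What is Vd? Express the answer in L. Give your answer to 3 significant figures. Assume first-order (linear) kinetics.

Vd = Dose / C₀ = 2240 / 5.56 = 402.9 L

403 L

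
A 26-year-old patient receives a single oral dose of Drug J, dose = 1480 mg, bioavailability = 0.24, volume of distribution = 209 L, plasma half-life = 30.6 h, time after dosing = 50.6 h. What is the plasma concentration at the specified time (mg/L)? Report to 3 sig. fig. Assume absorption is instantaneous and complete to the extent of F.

Amount reaching circulation = F × Dose = 0.24 × 1480 = 355.2 mg
C₀ = F·Dose / Vd = 355.2 / 209 = 1.700 mg/L
k = ln2 / t½ = 0.693147 / 30.6 = 0.02265 h⁻¹
C = C₀ · e^(−k·t) = 1.700 × e^(−0.02265 × 50.6)
  = 1.700 × 0.3179 = 0.5404 mg/L

0.540 mg/L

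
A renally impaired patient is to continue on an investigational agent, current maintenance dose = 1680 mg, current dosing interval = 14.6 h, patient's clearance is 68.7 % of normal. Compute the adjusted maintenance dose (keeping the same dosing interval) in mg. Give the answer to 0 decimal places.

To keep the same average steady-state level, dosing rate must scale with clearance.
CL ratio = 68.7 / 100 = 0.6870
New dose (same interval) = 1680 × 0.6870 = 1154 mg

1154 mg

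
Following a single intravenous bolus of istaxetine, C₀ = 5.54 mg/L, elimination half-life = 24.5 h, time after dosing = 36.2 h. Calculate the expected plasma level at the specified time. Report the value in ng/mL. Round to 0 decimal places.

1989 ng/mL

k = ln2 / t½ = 0.693147 / 24.5 = 0.02829 h⁻¹
C = C₀ · e^(−k·t) = 5.540 × e^(−0.02829 × 36.2)
  = 5.540 × 0.3591 = 1.989 mg/L
Convert: 1.989 mg/L × 1000 = 1989 ng/mL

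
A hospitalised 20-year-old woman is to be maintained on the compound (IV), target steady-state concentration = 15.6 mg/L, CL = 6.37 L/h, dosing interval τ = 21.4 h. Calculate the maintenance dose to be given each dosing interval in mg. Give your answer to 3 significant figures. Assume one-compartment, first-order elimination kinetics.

At steady state, Dose/τ = Css × CL.
Dose = Css × CL × τ = 15.6 × 6.370 × 21.4 = 2127 mg

2130 mg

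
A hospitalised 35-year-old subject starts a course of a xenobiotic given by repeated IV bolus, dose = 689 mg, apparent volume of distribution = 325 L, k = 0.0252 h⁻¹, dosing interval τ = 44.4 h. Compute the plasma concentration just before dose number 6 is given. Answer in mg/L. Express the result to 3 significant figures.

1.02 mg/L

C₀ per dose = Dose / Vd = 689 / 325 = 2.120 mg/L
Fraction remaining after one interval: r = e^(−kτ) = e^(−0.02520 × 44.4) = 0.3266
Before dose 6, 5 doses have been given (aged 1τ, 2τ, 3τ, 4τ, 5τ).
C_trough = C₀ × (r + r² + … + r^5) = C₀ × r(1−r^5)/(1−r)
        = 2.120 × 0.3266 × (1 − 0.003716) / (1 − 0.3266) = 1.024 mg/L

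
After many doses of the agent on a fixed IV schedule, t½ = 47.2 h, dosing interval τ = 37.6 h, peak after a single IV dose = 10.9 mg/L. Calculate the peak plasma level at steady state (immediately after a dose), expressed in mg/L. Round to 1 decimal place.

25.7 mg/L

k = ln2 / t½ = 0.693147 / 47.2 = 0.01469 h⁻¹
e^(−kτ) = e^(−0.01469 × 37.6) = 0.5756
Accumulation ratio R = 1 / (1 − e^(−kτ)) = 1 / (1 − 0.5756) = 2.356
Steady-state peak = C₀ × R = 10.9 × 2.356 = 25.68 mg/L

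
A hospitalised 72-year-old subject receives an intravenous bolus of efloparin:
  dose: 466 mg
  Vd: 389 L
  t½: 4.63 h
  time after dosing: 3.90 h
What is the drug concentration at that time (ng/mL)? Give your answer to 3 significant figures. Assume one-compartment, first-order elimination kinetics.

668 ng/mL

C₀ = Dose / Vd = 466.0 / 389 = 1.198 mg/L
k = ln2 / t½ = 0.693147 / 4.63 = 0.1497 h⁻¹
C = C₀ · e^(−k·t) = 1.198 × e^(−0.1497 × 3.90)
  = 1.198 × 0.5578 = 0.6682 mg/L
Convert: 0.6682 mg/L × 1000 = 668.2 ng/mL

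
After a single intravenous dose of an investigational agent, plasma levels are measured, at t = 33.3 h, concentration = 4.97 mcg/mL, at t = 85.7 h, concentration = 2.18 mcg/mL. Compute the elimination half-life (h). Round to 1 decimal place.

k = ln(C₁/C₂) / (t₂ − t₁) = ln(4.97/2.18) / (85.7 − 33.3)
  = 0.8241 / 52.40 = 0.01573 h⁻¹
t½ = ln2 / k = 0.693147 / 0.01573 = 44.07 h

44.1 h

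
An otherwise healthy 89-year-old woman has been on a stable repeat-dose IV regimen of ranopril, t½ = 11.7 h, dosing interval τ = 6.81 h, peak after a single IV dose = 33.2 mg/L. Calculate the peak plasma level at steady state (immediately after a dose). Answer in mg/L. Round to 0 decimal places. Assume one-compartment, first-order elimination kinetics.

100 mg/L

k = ln2 / t½ = 0.693147 / 11.7 = 0.05924 h⁻¹
e^(−kτ) = e^(−0.05924 × 6.81) = 0.6680
Accumulation ratio R = 1 / (1 − e^(−kτ)) = 1 / (1 − 0.6680) = 3.012
Steady-state peak = C₀ × R = 33.2 × 3.012 = 100.0 mg/L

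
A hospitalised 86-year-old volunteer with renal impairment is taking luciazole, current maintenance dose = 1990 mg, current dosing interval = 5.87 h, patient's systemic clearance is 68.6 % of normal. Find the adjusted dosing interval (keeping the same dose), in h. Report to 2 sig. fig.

8.6 h

To keep the same average steady-state level, dosing rate must scale with clearance.
CL ratio = 68.6 / 100 = 0.6860
New interval (same dose) = 5.87 / 0.6860 = 8.557 h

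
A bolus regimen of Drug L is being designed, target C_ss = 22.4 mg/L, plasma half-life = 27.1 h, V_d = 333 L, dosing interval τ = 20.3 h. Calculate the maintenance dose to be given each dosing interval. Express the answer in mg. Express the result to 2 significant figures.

3900 mg

k = ln2 / t½ = 0.693147 / 27.1 = 0.02558 h⁻¹
CL = k × Vd = 0.02558 × 333 = 8.518 L/h
At steady state, Dose/τ = Css × CL.
Dose = Css × CL × τ = 22.4 × 8.518 × 20.3 = 3873 mg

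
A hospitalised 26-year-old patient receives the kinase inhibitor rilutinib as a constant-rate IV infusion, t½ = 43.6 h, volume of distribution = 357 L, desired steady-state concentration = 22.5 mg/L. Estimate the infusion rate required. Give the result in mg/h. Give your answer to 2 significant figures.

130 mg/h

k = ln2 / t½ = 0.693147 / 43.6 = 0.01590 h⁻¹
CL = k × Vd = 0.01590 × 357 = 5.676 L/h
At steady state, infusion rate R₀ = Css × CL = 22.5 × 5.676 = 127.7 mg/h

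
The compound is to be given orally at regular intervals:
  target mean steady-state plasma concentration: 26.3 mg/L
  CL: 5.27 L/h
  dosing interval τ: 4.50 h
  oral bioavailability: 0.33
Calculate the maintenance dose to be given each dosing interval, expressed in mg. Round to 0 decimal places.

At steady state, F × (Dose/τ) = Css × CL.
Dose = Css × CL × τ / F = 26.3 × 5.270 × 4.50 / 0.33 = 1890 mg

1890 mg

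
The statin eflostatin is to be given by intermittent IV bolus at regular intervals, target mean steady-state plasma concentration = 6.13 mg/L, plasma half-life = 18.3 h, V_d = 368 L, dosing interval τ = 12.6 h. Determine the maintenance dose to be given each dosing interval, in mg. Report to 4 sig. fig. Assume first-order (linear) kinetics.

k = ln2 / t½ = 0.693147 / 18.3 = 0.03788 h⁻¹
CL = k × Vd = 0.03788 × 368 = 13.94 L/h
At steady state, Dose/τ = Css × CL.
Dose = Css × CL × τ = 6.13 × 13.94 × 12.6 = 1077 mg

1077 mg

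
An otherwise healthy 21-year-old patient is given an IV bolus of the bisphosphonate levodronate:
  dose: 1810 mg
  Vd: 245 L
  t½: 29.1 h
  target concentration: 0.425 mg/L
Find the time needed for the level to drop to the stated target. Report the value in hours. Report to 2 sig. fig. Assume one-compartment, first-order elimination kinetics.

120 h

C₀ = Dose / Vd = 1810 / 245 = 7.388 mg/L
k = ln2 / t½ = 0.693147 / 29.1 = 0.02382 h⁻¹
t = ln(C₀ / C) / k = ln(7.388 / 0.425) / 0.02382
  = ln(17.38) / 0.02382 = 2.855 / 0.02382 = 119.9 h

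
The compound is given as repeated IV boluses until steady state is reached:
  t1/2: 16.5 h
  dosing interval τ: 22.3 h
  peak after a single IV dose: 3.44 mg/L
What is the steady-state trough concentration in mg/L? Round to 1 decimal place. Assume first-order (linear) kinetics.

2.2 mg/L

k = ln2 / t½ = 0.693147 / 16.5 = 0.04201 h⁻¹
e^(−kτ) = e^(−0.04201 × 22.3) = 0.3919
Accumulation ratio R = 1 / (1 − e^(−kτ)) = 1 / (1 − 0.3919) = 1.644
Steady-state trough = C₀ × R × e^(−kτ) = 3.44 × 1.644 × 0.3919 = 2.216 mg/L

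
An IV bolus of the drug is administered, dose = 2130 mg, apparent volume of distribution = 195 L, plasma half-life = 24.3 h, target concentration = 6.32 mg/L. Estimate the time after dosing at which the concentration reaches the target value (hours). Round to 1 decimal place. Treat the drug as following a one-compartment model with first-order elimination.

19.2 h

C₀ = Dose / Vd = 2130 / 195 = 10.92 mg/L
k = ln2 / t½ = 0.693147 / 24.3 = 0.02852 h⁻¹
t = ln(C₀ / C) / k = ln(10.92 / 6.32) / 0.02852
  = ln(1.728) / 0.02852 = 0.5470 / 0.02852 = 19.18 h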